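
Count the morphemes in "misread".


Word: "misread"
Morphemes: mis- / read
Each morpheme carries meaning
= 2 morphemes


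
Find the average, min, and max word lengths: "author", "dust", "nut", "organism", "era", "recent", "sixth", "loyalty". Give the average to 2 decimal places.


Lengths: "author"=6, "dust"=4, "nut"=3, "organism"=8, "era"=3, "recent"=6, "sixth"=5, "loyalty"=7
Sum = 42, Count = 8
Average = 42/8 = 5.25
= avg=5.25, min=3, max=8


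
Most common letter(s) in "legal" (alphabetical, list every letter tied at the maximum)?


Word: "legal"
Letter counts:
  'a': 1
  'e': 1
  'g': 1
  'l': 2
Maximum count = 2
Most frequent = 'l' (2 times each)


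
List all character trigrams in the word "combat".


Word: "combat" (length 6)
Number of trigrams = 6 - 3 + 1 = 4
  Position 0: "com"
  Position 1: "omb"
  Position 2: "mba"
  Position 3: "bat"
Trigrams = "com", "omb", "mba", "bat"


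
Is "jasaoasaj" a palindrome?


Word: "jasaoasaj"
Reversed: "jasaoasaj"
Forward == Backward? jasaoasaj == jasaoasaj
Palindrome = Yes


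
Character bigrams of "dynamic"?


Word: "dynamic" (length 7)
Number of bigrams = 7 - 2 + 1 = 6
  Position 0: "dy"
  Position 1: "yn"
  Position 2: "na"
  Position 3: "am"
  Position 4: "mi"
  Position 5: "ic"
Bigrams = "dy", "yn", "na", "am", "mi", "ic"


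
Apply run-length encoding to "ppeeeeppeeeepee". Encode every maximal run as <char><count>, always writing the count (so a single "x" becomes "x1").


String: "ppeeeeppeeeepee"
Scanning for consecutive runs:
  'p' x 2
  'e' x 4
  'p' x 2
  'e' x 4
  'p' x 1
  'e' x 2
RLE = "p2e4p2e4p1e2"


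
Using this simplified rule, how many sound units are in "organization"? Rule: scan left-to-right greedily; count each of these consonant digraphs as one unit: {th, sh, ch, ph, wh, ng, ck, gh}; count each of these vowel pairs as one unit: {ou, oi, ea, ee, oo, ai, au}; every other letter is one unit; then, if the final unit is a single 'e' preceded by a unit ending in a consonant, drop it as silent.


Word: "organization" (12 letters)
Left-to-right scan:
  1. 'o' (letter)
  2. 'r' (letter)
  3. 'g' (letter)
  4. 'a' (letter)
  5. 'n' (letter)
  6. 'i' (letter)
  7. 'z' (letter)
  8. 'a' (letter)
  9. 't' (letter)
  10. 'i' (letter)
  11. 'o' (letter)
  12. 'n' (letter)
Units from scan: 12
Sound units = 12 units


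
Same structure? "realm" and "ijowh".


Pattern of "realm": [0, 1, 2, 3, 4]
Pattern of "ijowh": [0, 1, 2, 3, 4]
Patterns match
Same pattern = Yes


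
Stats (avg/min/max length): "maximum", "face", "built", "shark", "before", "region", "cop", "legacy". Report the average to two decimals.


Lengths: "maximum"=7, "face"=4, "built"=5, "shark"=5, "before"=6, "region"=6, "cop"=3, "legacy"=6
Sum = 42, Count = 8
Average = 42/8 = 5.25
= avg=5.25, min=3, max=7


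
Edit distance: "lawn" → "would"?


Word 1: "lawn" (length 4)
Word 2: "would" (length 5)
One optimal edit sequence (insert/delete/substitute each cost 1):
  1. insert 'w'  (+1)
  2. substitute 'l' -> 'o'  (+1)
  3. substitute 'a' -> 'u'  (+1)
  4. substitute 'w' -> 'l'  (+1)
  5. substitute 'n' -> 'd'  (+1)
Total edit operations: 5
Edit distance = 5


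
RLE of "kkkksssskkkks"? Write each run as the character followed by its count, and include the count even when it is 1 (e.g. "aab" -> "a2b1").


String: "kkkksssskkkks"
Scanning for consecutive runs:
  'k' x 4
  's' x 4
  'k' x 4
  's' x 1
RLE = "k4s4k4s1"


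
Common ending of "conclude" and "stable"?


Word 1: "conclude"
Word 2: "stable"
Comparing from end:
  Pos -1: 'e' == 'e'
  Pos -2: 'd' != 'l' (stop)
LCS = "e" (length 1)


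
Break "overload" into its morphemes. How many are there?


Word: "overload"
Morphemes: over- | load
Each morpheme carries meaning
= 2 morphemes


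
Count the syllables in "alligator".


Word: "alligator"
Syllable breakdown: al-li-ga-tor
Counting: 4 parts
= 4 syllables


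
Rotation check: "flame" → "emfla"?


Word: "flame", Candidate: "emfla"
Method: check if candidate is substring of word+word
"flameflame" contains "emfla"? No
Is rotation = No


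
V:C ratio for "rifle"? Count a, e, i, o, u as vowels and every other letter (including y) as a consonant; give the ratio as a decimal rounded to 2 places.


Word: "rifle"
Vowels (a,e,i,o,u): 2
Consonants: 3
Ratio = 2/3
= 0.67


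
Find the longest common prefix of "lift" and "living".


Word 1: "lift"
Word 2: "living"
Comparing from start:
  Pos 0: 'l' == 'l'
  Pos 1: 'i' == 'i'
  Pos 2: 'f' != 'v' (stop)
LCP = "li" (length 2)


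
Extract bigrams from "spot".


Word: "spot" (length 4)
Number of bigrams = 4 - 2 + 1 = 3
  Position 0: "sp"
  Position 1: "po"
  Position 2: "ot"
Bigrams = "sp", "po", "ot"


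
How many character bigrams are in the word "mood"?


Word: "mood" (length 4)
Number of 2-grams = length - 2 + 1 = 4 - 2 + 1
= 3


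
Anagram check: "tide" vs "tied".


Word 1: "tide" → sorted: deit
Word 2: "tied" → sorted: deit
Same letters? deit == deit
Anagram = Yes


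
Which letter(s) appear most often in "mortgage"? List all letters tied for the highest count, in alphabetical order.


Word: "mortgage"
Letter counts:
  'a': 1
  'e': 1
  'g': 2
  'm': 1
  'o': 1
  'r': 1
  't': 1
Maximum count = 2
Most frequent = 'g' (2 times each)


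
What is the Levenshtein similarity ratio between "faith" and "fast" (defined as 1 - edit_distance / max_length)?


Word 1: "faith" (length 5)
Word 2: "fast" (length 4)
One optimal edit sequence:
  1. keep 'f'
  2. keep 'a'
  3. substitute 'i' -> 's'  (+1)
  4. keep 't'
  5. delete 'h'  (+1)
Edit distance = 2
Max length = max(5, 4) = 5
Similarity = 1 - 2/5
= 0.6000


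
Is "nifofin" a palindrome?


Word: "nifofin"
Reversed: "nifofin"
Forward == Backward? nifofin == nifofin
Palindrome = Yes


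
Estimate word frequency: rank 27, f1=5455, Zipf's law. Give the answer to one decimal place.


Zipf's law: f(r) = f(1) / r
f(1) = 5455
f(27) = 5455 / 27
= 202.0 occurrences


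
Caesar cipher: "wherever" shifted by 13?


Word: "wherever"
Shift: 13
Each letter → (letter + shift) mod 26:
  'w' (22) + 13 = 9 → 'j'
  'h' (7) + 13 = 20 → 'u'
  'e' (4) + 13 = 17 → 'r'
  'r' (17) + 13 = 4 → 'e'
  'e' (4) + 13 = 17 → 'r'
  'v' (21) + 13 = 8 → 'i'
  'e' (4) + 13 = 17 → 'r'
  'r' (17) + 13 = 4 → 'e'
Result = "jurerire"


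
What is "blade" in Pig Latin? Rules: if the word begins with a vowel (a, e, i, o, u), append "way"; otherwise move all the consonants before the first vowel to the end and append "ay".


Word: "blade"
Starts with consonant(s) → move to end, add 'ay'
Consonant cluster: "bl"
Pig Latin = "adeblay"


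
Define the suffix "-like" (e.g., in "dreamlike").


Suffix: -like
As in: dreamlike -> dream + -like
Meaning = resembling


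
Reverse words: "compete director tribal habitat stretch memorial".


Original: "compete director tribal habitat stretch memorial"
Words (1..n): compete | director | tribal | habitat | stretch | memorial
Reversed (n..1): memorial | stretch | habitat | tribal | director | compete
Result = "memorial stretch habitat tribal director compete"


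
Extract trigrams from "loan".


Word: "loan" (length 4)
Number of trigrams = 4 - 3 + 1 = 2
  Position 0: "loa"
  Position 1: "oan"
Trigrams = "loa", "oan"


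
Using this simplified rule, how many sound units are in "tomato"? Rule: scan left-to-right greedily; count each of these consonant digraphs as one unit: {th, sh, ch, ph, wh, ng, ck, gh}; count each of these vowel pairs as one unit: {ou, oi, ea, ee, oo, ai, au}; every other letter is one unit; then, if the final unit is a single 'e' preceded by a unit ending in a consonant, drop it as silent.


Word: "tomato" (6 letters)
Left-to-right scan:
  1. 't' (letter)
  2. 'o' (letter)
  3. 'm' (letter)
  4. 'a' (letter)
  5. 't' (letter)
  6. 'o' (letter)
Units from scan: 6
Sound units = 6 units


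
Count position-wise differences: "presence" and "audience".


Comparing character by character (same length = 8):
  Pos 0: 'p' vs 'a' !=
  Pos 1: 'r' vs 'u' !=
  Pos 2: 'e' vs 'd' !=
  Pos 3: 's' vs 'i' !=
  Pos 4: 'e' vs 'e' =
  Pos 5: 'n' vs 'n' =
  Pos 6: 'c' vs 'c' =
  Pos 7: 'e' vs 'e' =
Hamming distance = 4


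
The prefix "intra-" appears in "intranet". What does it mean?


Prefix: intra-
Example: intranet (intra- + net)
Meaning = within


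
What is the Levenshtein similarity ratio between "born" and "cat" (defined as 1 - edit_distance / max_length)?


Word 1: "born" (length 4)
Word 2: "cat" (length 3)
One optimal edit sequence:
  1. delete 'b'  (+1)
  2. substitute 'o' -> 'c'  (+1)
  3. substitute 'r' -> 'a'  (+1)
  4. substitute 'n' -> 't'  (+1)
Edit distance = 4
Max length = max(4, 3) = 4
Similarity = 1 - 4/4
= 0.0000


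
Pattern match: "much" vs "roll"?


Pattern of "much": [0, 1, 2, 3]
Pattern of "roll": [0, 1, 2, 2]
Patterns do not match
Same pattern = No


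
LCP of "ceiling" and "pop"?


Word 1: "ceiling"
Word 2: "pop"
Comparing from start:
  Pos 0: 'c' != 'p' (stop)
LCP = "" (length 0)


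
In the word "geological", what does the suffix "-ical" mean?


Suffix: -ical
Example: geological = geology + -ical, with a spelling change
Meaning = relating to


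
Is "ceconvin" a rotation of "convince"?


Word: "convince", Candidate: "ceconvin"
Method: check if candidate is substring of word+word
"convinceconvince" contains "ceconvin"? Yes
Is rotation = Yes


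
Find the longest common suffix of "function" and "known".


Word 1: "function"
Word 2: "known"
Comparing from end:
  Pos -1: 'n' == 'n'
  Pos -2: 'o' != 'w' (stop)
LCS = "n" (length 1)


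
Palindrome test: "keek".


Word: "keek"
Reversed: "keek"
Forward == Backward? keek == keek
Palindrome = Yes


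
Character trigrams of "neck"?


Word: "neck" (length 4)
Number of trigrams = 4 - 3 + 1 = 2
  Position 0: "nec"
  Position 1: "eck"
Trigrams = "nec", "eck"


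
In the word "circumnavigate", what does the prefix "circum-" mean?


Prefix: circum-
Example: circumnavigate = circum- + navigate
Meaning = around


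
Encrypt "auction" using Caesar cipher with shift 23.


Word: "auction"
Shift: 23
Each letter → (letter + shift) mod 26:
  'a' (0) + 23 = 23 → 'x'
  'u' (20) + 23 = 17 → 'r'
  'c' (2) + 23 = 25 → 'z'
  't' (19) + 23 = 16 → 'q'
  'i' (8) + 23 = 5 → 'f'
  'o' (14) + 23 = 11 → 'l'
  'n' (13) + 23 = 10 → 'k'
Result = "xrzqflk"


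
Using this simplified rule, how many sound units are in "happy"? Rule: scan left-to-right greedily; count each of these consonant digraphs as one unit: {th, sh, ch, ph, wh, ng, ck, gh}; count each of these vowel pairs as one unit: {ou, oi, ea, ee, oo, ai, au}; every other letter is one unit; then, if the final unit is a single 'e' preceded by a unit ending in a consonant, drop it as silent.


Word: "happy" (5 letters)
Left-to-right scan:
  1. 'h' (letter)
  2. 'a' (letter)
  3. 'p' (letter)
  4. 'p' (letter)
  5. 'y' (letter)
Units from scan: 5
Sound units = 5 units


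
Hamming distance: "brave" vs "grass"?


Comparing character by character (same length = 5):
  Pos 0: 'b' vs 'g' !=
  Pos 1: 'r' vs 'r' =
  Pos 2: 'a' vs 'a' =
  Pos 3: 'v' vs 's' !=
  Pos 4: 'e' vs 's' !=
Hamming distance = 3


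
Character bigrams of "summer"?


Word: "summer" (length 6)
Number of bigrams = 6 - 2 + 1 = 5
  Position 0: "su"
  Position 1: "um"
  Position 2: "mm"
  Position 3: "me"
  Position 4: "er"
Bigrams = "su", "um", "mm", "me", "er"


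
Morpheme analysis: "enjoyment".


Word: "enjoyment"
Morphemes: en- / joy / -ment
Each morpheme carries meaning
= 3 morphemes


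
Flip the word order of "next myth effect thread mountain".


Original: "next myth effect thread mountain"
Words (1..n): next | myth | effect | thread | mountain
Reversed (n..1): mountain | thread | effect | myth | next
Result = "mountain thread effect myth next"


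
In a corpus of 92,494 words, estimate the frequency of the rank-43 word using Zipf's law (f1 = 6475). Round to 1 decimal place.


Zipf's law: f(r) = f(1) / r
f(1) = 6475
f(43) = 6475 / 43
= 150.6 occurrences


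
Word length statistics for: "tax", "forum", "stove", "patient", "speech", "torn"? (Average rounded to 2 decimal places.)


Lengths: "tax"=3, "forum"=5, "stove"=5, "patient"=7, "speech"=6, "torn"=4
Sum = 30, Count = 6
Average = 30/6 = 5.00
= avg=5.00, min=3, max=7


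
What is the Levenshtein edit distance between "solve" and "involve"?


Word 1: "solve" (length 5)
Word 2: "involve" (length 7)
One optimal edit sequence (insert/delete/substitute each cost 1):
  1. insert 'i'  (+1)
  2. insert 'n'  (+1)
  3. substitute 's' -> 'v'  (+1)
  4. keep 'o'
  5. keep 'l'
  6. keep 'v'
  7. keep 'e'
Total edit operations: 3
Edit distance = 3


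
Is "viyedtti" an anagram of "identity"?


Word 1: "identity" → sorted: deiintty
Word 2: "viyedtti" → sorted: deiittvy
Same letters? deiintty != deiittvy
Anagram = No


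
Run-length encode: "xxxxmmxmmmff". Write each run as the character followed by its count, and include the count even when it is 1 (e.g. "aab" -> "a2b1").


String: "xxxxmmxmmmff"
Scanning for consecutive runs:
  'x' x 4
  'm' x 2
  'x' x 1
  'm' x 3
  'f' x 2
RLE = "x4m2x1m3f2"


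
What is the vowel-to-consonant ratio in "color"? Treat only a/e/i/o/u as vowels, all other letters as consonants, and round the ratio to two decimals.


Word: "color"
Vowels (a,e,i,o,u): 2
Consonants: 3
Ratio = 2/3
= 0.67


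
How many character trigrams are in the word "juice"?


Word: "juice" (length 5)
Number of 3-grams = length - 3 + 1 = 5 - 3 + 1
= 3


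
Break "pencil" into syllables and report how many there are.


Word: "pencil"
Syllable breakdown: pen-cil
Counting: 2 parts
= 2 syllables


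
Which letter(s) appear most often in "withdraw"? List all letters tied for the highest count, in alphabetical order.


Word: "withdraw"
Letter counts:
  'a': 1
  'd': 1
  'h': 1
  'i': 1
  'r': 1
  't': 1
  'w': 2
Maximum count = 2
Most frequent = 'w' (2 times each)


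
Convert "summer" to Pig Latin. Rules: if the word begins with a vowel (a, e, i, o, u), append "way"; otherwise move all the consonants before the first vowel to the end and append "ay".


Word: "summer"
Starts with consonant(s) → move to end, add 'ay'
Consonant cluster: "s"
Pig Latin = "ummersay"


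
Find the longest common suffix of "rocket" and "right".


Word 1: "rocket"
Word 2: "right"
Comparing from end:
  Pos -1: 't' == 't'
  Pos -2: 'e' != 'h' (stop)
LCS = "t" (length 1)


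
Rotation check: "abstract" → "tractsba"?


Word: "abstract", Candidate: "tractsba"
Method: check if candidate is substring of word+word
"abstractabstract" contains "tractsba"? No
Is rotation = No


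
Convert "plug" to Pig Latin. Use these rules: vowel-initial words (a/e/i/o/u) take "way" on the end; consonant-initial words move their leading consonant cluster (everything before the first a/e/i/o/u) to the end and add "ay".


Word: "plug"
Starts with consonant(s) → move to end, add 'ay'
Consonant cluster: "pl"
Pig Latin = "ugplay"


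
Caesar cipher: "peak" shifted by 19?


Word: "peak"
Shift: 19
Each letter → (letter + shift) mod 26:
  'p' (15) + 19 = 8 → 'i'
  'e' (4) + 19 = 23 → 'x'
  'a' (0) + 19 = 19 → 't'
  'k' (10) + 19 = 3 → 'd'
Result = "ixtd"


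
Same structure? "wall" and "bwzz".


Pattern of "wall": [0, 1, 2, 2]
Pattern of "bwzz": [0, 1, 2, 2]
Patterns match
Same pattern = Yes


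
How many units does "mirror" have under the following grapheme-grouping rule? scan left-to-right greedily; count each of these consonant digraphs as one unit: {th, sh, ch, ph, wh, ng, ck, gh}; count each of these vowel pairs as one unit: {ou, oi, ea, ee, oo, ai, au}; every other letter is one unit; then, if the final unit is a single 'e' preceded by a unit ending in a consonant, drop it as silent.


Word: "mirror" (6 letters)
Left-to-right scan:
  1. 'm' (letter)
  2. 'i' (letter)
  3. 'r' (letter)
  4. 'r' (letter)
  5. 'o' (letter)
  6. 'r' (letter)
Units from scan: 6
Sound units = 6 units


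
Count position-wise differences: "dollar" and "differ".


Comparing character by character (same length = 6):
  Pos 0: 'd' vs 'd' =
  Pos 1: 'o' vs 'i' !=
  Pos 2: 'l' vs 'f' !=
  Pos 3: 'l' vs 'f' !=
  Pos 4: 'a' vs 'e' !=
  Pos 5: 'r' vs 'r' =
Hamming distance = 4


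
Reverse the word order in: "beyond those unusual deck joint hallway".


Original: "beyond those unusual deck joint hallway"
Words (1..n): beyond | those | unusual | deck | joint | hallway
Reversed (n..1): hallway | joint | deck | unusual | those | beyond
Result = "hallway joint deck unusual those beyond"


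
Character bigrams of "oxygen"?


Word: "oxygen" (length 6)
Number of bigrams = 6 - 2 + 1 = 5
  Position 0: "ox"
  Position 1: "xy"
  Position 2: "yg"
  Position 3: "ge"
  Position 4: "en"
Bigrams = "ox", "xy", "yg", "ge", "en"


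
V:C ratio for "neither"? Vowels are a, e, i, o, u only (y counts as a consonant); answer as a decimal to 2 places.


Word: "neither"
Vowels (a,e,i,o,u): 3
Consonants: 4
Ratio = 3/4
= 0.75


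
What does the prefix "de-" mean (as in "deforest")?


Prefix: de-
As in: deforest -> de- + forest
Meaning = remove / reverse


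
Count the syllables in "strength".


Word: "strength"
Syllable breakdown: strength
Counting: 1 part
= 1 syllable


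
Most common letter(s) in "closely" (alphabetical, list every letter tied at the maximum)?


Word: "closely"
Letter counts:
  'c': 1
  'e': 1
  'l': 2
  'o': 1
  's': 1
  'y': 1
Maximum count = 2
Most frequent = 'l' (2 times each)


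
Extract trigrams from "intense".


Word: "intense" (length 7)
Number of trigrams = 7 - 3 + 1 = 5
  Position 0: "int"
  Position 1: "nte"
  Position 2: "ten"
  Position 3: "ens"
  Position 4: "nse"
Trigrams = "int", "nte", "ten", "ens", "nse"


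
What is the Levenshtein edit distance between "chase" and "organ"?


Word 1: "chase" (length 5)
Word 2: "organ" (length 5)
One optimal edit sequence (insert/delete/substitute each cost 1):
  1. substitute 'c' -> 'o'  (+1)
  2. substitute 'h' -> 'r'  (+1)
  3. substitute 'a' -> 'g'  (+1)
  4. substitute 's' -> 'a'  (+1)
  5. substitute 'e' -> 'n'  (+1)
Total edit operations: 5
Edit distance = 5


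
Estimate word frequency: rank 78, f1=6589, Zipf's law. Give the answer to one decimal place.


Zipf's law: f(r) = f(1) / r
f(1) = 6589
f(78) = 6589 / 78
= 84.5 occurrences


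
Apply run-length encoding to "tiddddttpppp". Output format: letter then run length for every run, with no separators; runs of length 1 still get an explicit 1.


String: "tiddddttpppp"
Scanning for consecutive runs:
  't' x 1
  'i' x 1
  'd' x 4
  't' x 2
  'p' x 4
RLE = "t1i1d4t2p4"


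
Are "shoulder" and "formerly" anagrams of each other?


Word 1: "shoulder" → sorted: dehlorsu
Word 2: "formerly" → sorted: eflmorry
Same letters? dehlorsu != eflmorry
Anagram = No


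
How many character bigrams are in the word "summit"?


Word: "summit" (length 6)
Number of 2-grams = length - 2 + 1 = 6 - 2 + 1
= 5


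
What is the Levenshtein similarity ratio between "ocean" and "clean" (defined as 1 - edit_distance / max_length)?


Word 1: "ocean" (length 5)
Word 2: "clean" (length 5)
One optimal edit sequence:
  1. substitute 'o' -> 'c'  (+1)
  2. substitute 'c' -> 'l'  (+1)
  3. keep 'e'
  4. keep 'a'
  5. keep 'n'
Edit distance = 2
Max length = max(5, 5) = 5
Similarity = 1 - 2/5
= 0.6000


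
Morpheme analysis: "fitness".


Word: "fitness"
Morphemes: fit / -ness
Each morpheme carries meaning
= 2 morphemes


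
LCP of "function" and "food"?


Word 1: "function"
Word 2: "food"
Comparing from start:
  Pos 0: 'f' == 'f'
  Pos 1: 'u' != 'o' (stop)
LCP = "f" (length 1)


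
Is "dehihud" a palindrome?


Word: "dehihud"
Reversed: "duhihed"
Forward == Backward? dehihud != duhihed
Palindrome = No


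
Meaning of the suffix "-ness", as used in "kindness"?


Suffix: -ness
As in: kindness -> kind + -ness
Meaning = state of being


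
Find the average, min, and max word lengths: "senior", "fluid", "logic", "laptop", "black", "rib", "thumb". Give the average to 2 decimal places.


Lengths: "senior"=6, "fluid"=5, "logic"=5, "laptop"=6, "black"=5, "rib"=3, "thumb"=5
Sum = 35, Count = 7
Average = 35/7 = 5.00
= avg=5.00, min=3, max=6


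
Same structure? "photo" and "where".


Pattern of "photo": [0, 1, 2, 3, 2]
Pattern of "where": [0, 1, 2, 3, 2]
Patterns match
Same pattern = Yes


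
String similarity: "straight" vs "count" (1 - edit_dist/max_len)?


Word 1: "straight" (length 8)
Word 2: "count" (length 5)
One optimal edit sequence:
  1. delete 's'  (+1)
  2. delete 't'  (+1)
  3. delete 'r'  (+1)
  4. substitute 'a' -> 'c'  (+1)
  5. substitute 'i' -> 'o'  (+1)
  6. substitute 'g' -> 'u'  (+1)
  7. substitute 'h' -> 'n'  (+1)
  8. keep 't'
Edit distance = 7
Max length = max(8, 5) = 8
Similarity = 1 - 7/8
= 0.1250


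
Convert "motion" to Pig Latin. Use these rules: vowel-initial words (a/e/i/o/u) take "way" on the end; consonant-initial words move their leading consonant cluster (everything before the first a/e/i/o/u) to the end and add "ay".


Word: "motion"
Starts with consonant(s) → move to end, add 'ay'
Consonant cluster: "m"
Pig Latin = "otionmay"


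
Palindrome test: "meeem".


Word: "meeem"
Reversed: "meeem"
Forward == Backward? meeem == meeem
Palindrome = Yes


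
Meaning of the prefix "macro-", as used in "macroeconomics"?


Prefix: macro-
Example: macroeconomics (macro- + economics)
Meaning = large


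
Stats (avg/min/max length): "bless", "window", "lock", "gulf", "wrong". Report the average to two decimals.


Lengths: "bless"=5, "window"=6, "lock"=4, "gulf"=4, "wrong"=5
Sum = 24, Count = 5
Average = 24/5 = 4.80
= avg=4.80, min=4, max=6


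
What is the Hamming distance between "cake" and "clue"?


Comparing character by character (same length = 4):
  Pos 0: 'c' vs 'c' =
  Pos 1: 'a' vs 'l' !=
  Pos 2: 'k' vs 'u' !=
  Pos 3: 'e' vs 'e' =
Hamming distance = 2


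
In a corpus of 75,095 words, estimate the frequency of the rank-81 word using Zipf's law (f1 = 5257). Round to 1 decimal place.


Zipf's law: f(r) = f(1) / r
f(1) = 5257
f(81) = 5257 / 81
= 64.9 occurrences


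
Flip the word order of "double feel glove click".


Original: "double feel glove click"
Words (1..n): double | feel | glove | click
Reversed (n..1): click | glove | feel | double
Result = "click glove feel double"


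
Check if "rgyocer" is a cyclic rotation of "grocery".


Word: "grocery", Candidate: "rgyocer"
Method: check if candidate is substring of word+word
"grocerygrocery" contains "rgyocer"? No
Is rotation = No


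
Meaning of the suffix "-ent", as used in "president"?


Suffix: -ent
Example: president = preside + -ent, with a spelling change
Meaning = one who / that which


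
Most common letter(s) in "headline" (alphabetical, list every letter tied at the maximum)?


Word: "headline"
Letter counts:
  'a': 1
  'd': 1
  'e': 2
  'h': 1
  'i': 1
  'l': 1
  'n': 1
Maximum count = 2
Most frequent = 'e' (2 times each)


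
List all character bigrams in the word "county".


Word: "county" (length 6)
Number of bigrams = 6 - 2 + 1 = 5
  Position 0: "co"
  Position 1: "ou"
  Position 2: "un"
  Position 3: "nt"
  Position 4: "ty"
Bigrams = "co", "ou", "un", "nt", "ty"


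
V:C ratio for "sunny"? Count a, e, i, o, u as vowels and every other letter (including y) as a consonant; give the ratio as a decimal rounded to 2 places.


Word: "sunny"
Vowels (a,e,i,o,u): 1
Consonants: 4
Ratio = 1/4
= 0.25


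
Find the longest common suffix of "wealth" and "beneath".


Word 1: "wealth"
Word 2: "beneath"
Comparing from end:
  Pos -1: 'h' == 'h'
  Pos -2: 't' == 't'
  Pos -3: 'l' != 'a' (stop)
LCS = "th" (length 2)


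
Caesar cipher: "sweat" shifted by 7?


Word: "sweat"
Shift: 7
Each letter → (letter + shift) mod 26:
  's' (18) + 7 = 25 → 'z'
  'w' (22) + 7 = 3 → 'd'
  'e' (4) + 7 = 11 → 'l'
  'a' (0) + 7 = 7 → 'h'
  't' (19) + 7 = 0 → 'a'
Result = "zdlha"


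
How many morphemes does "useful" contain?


Word: "useful"
Morphemes: use + -ful
Each morpheme carries meaning
= 2 morphemes


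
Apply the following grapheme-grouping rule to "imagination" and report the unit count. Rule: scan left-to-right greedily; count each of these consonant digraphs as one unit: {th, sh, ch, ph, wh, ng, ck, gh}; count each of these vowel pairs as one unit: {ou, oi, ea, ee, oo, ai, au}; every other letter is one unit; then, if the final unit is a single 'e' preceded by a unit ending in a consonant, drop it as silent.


Word: "imagination" (11 letters)
Left-to-right scan:
  [1] 'i' (letter)
  [2] 'm' (letter)
  [3] 'a' (letter)
  [4] 'g' (letter)
  [5] 'i' (letter)
  [6] 'n' (letter)
  [7] 'a' (letter)
  [8] 't' (letter)
  [9] 'i' (letter)
  [10] 'o' (letter)
  [11] 'n' (letter)
Units from scan: 11
Sound units = 11 units


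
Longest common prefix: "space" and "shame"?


Word 1: "space"
Word 2: "shame"
Comparing from start:
  Pos 0: 's' == 's'
  Pos 1: 'p' != 'h' (stop)
LCP = "s" (length 1)


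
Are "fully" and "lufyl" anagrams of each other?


Word 1: "fully" → sorted: flluy
Word 2: "lufyl" → sorted: flluy
Same letters? flluy == flluy
Anagram = Yes


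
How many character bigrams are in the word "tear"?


Word: "tear" (length 4)
Number of 2-grams = length - 2 + 1 = 4 - 2 + 1
= 3


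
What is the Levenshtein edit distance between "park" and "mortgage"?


Word 1: "park" (length 4)
Word 2: "mortgage" (length 8)
One optimal edit sequence (insert/delete/substitute each cost 1):
  1. insert 'm'  (+1)
  2. insert 'o'  (+1)
  3. insert 'r'  (+1)
  4. insert 't'  (+1)
  5. substitute 'p' -> 'g'  (+1)
  6. keep 'a'
  7. substitute 'r' -> 'g'  (+1)
  8. substitute 'k' -> 'e'  (+1)
Total edit operations: 7
Edit distance = 7


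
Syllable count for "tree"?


Word: "tree"
Syllable breakdown: tree
Counting: 1 part
= 1 syllable


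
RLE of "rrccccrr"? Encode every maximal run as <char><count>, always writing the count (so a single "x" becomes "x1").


String: "rrccccrr"
Scanning for consecutive runs:
  'r' x 2
  'c' x 4
  'r' x 2
RLE = "r2c4r2"


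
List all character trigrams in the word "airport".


Word: "airport" (length 7)
Number of trigrams = 7 - 3 + 1 = 5
  Position 0: "air"
  Position 1: "irp"
  Position 2: "rpo"
  Position 3: "por"
  Position 4: "ort"
Trigrams = "air", "irp", "rpo", "por", "ort"


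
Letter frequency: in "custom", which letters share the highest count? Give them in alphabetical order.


Word: "custom"
Letter counts:
  'c': 1
  'm': 1
  'o': 1
  's': 1
  't': 1
  'u': 1
Maximum count = 1
Most frequent = 'c', 'm', 'o', 's', 't', 'u' (1 time each)


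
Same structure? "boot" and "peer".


Pattern of "boot": [0, 1, 1, 2]
Pattern of "peer": [0, 1, 1, 2]
Patterns match
Same pattern = Yes


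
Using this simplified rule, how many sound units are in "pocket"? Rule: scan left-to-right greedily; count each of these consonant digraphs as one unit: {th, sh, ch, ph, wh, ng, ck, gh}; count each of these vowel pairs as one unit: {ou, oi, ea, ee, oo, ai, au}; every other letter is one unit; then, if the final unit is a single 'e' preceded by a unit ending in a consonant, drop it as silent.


Word: "pocket" (6 letters)
Left-to-right scan:
  [1] 'p' (letter)
  [2] 'o' (letter)
  [3] 'ck' (digraph)
  [4] 'e' (letter)
  [5] 't' (letter)
Units from scan: 5
Sound units = 5 units


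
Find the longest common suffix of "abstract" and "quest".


Word 1: "abstract"
Word 2: "quest"
Comparing from end:
  Pos -1: 't' == 't'
  Pos -2: 'c' != 's' (stop)
LCS = "t" (length 1)


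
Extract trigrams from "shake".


Word: "shake" (length 5)
Number of trigrams = 5 - 3 + 1 = 3
  Position 0: "sha"
  Position 1: "hak"
  Position 2: "ake"
Trigrams = "sha", "hak", "ake"


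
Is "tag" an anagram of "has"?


Word 1: "has" → sorted: ahs
Word 2: "tag" → sorted: agt
Same letters? ahs != agt
Anagram = No


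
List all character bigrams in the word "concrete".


Word: "concrete" (length 8)
Number of bigrams = 8 - 2 + 1 = 7
  Position 0: "co"
  Position 1: "on"
  Position 2: "nc"
  Position 3: "cr"
  Position 4: "re"
  Position 5: "et"
  Position 6: "te"
Bigrams = "co", "on", "nc", "cr", "re", "et", "te"


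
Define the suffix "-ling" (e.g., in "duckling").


Suffix: -ling
Example: duckling = duck + -ling
Meaning = small / young


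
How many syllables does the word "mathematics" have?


Word: "mathematics"
Syllable breakdown: math · e · mat · ics
Counting: 4 parts
= 4 syllables


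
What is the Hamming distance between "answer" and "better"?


Comparing character by character (same length = 6):
  Pos 0: 'a' vs 'b' !=
  Pos 1: 'n' vs 'e' !=
  Pos 2: 's' vs 't' !=
  Pos 3: 'w' vs 't' !=
  Pos 4: 'e' vs 'e' =
  Pos 5: 'r' vs 'r' =
Hamming distance = 4


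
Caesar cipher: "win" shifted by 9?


Word: "win"
Shift: 9
Each letter → (letter + shift) mod 26:
  'w' (22) + 9 = 5 → 'f'
  'i' (8) + 9 = 17 → 'r'
  'n' (13) + 9 = 22 → 'w'
Result = "frw"


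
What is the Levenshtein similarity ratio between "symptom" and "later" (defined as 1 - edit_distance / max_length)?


Word 1: "symptom" (length 7)
Word 2: "later" (length 5)
One optimal edit sequence:
  1. delete 's'  (+1)
  2. delete 'y'  (+1)
  3. substitute 'm' -> 'l'  (+1)
  4. substitute 'p' -> 'a'  (+1)
  5. keep 't'
  6. substitute 'o' -> 'e'  (+1)
  7. substitute 'm' -> 'r'  (+1)
Edit distance = 6
Max length = max(7, 5) = 7
Similarity = 1 - 6/7
= 0.1429


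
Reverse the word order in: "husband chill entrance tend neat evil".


Original: "husband chill entrance tend neat evil"
Words (1..n): husband | chill | entrance | tend | neat | evil
Reversed (n..1): evil | neat | tend | entrance | chill | husband
Result = "evil neat tend entrance chill husband"


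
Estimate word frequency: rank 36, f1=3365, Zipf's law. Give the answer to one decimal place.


Zipf's law: f(r) = f(1) / r
f(1) = 3365
f(36) = 3365 / 36
= 93.5 occurrences


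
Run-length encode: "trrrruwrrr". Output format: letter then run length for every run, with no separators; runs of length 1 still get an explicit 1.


String: "trrrruwrrr"
Scanning for consecutive runs:
  't' x 1
  'r' x 4
  'u' x 1
  'w' x 1
  'r' x 3
RLE = "t1r4u1w1r3"


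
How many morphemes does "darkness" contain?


Word: "darkness"
Morphemes: dark | -ness
Each morpheme carries meaning
= 2 morphemes


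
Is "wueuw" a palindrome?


Word: "wueuw"
Reversed: "wueuw"
Forward == Backward? wueuw == wueuw
Palindrome = Yes


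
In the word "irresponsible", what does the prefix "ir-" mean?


Prefix: ir-
Example: irresponsible (ir- + responsible)
Meaning = not


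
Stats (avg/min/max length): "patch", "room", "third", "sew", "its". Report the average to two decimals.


Lengths: "patch"=5, "room"=4, "third"=5, "sew"=3, "its"=3
Sum = 20, Count = 5
Average = 20/5 = 4.00
= avg=4.00, min=3, max=5


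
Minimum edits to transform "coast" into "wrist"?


Word 1: "coast" (length 5)
Word 2: "wrist" (length 5)
One optimal edit sequence (insert/delete/substitute each cost 1):
  1. substitute 'c' -> 'w'  (+1)
  2. substitute 'o' -> 'r'  (+1)
  3. substitute 'a' -> 'i'  (+1)
  4. keep 's'
  5. keep 't'
Total edit operations: 3
Edit distance = 3


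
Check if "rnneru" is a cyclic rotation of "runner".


Word: "runner", Candidate: "rnneru"
Method: check if candidate is substring of word+word
"runnerrunner" contains "rnneru"? No
Is rotation = No


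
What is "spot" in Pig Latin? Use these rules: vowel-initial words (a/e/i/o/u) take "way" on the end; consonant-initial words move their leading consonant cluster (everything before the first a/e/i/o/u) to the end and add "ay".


Word: "spot"
Starts with consonant(s) → move to end, add 'ay'
Consonant cluster: "sp"
Pig Latin = "otspay"


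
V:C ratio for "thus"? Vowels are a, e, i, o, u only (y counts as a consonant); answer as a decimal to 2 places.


Word: "thus"
Vowels (a,e,i,o,u): 1
Consonants: 3
Ratio = 1/3
= 0.33


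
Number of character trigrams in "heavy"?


Word: "heavy" (length 5)
Number of 3-grams = length - 3 + 1 = 5 - 3 + 1
= 3


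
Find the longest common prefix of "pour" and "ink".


Word 1: "pour"
Word 2: "ink"
Comparing from start:
  Pos 0: 'p' != 'i' (stop)
LCP = "" (length 0)


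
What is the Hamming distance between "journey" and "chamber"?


Comparing character by character (same length = 7):
  Pos 0: 'j' vs 'c' !=
  Pos 1: 'o' vs 'h' !=
  Pos 2: 'u' vs 'a' !=
  Pos 3: 'r' vs 'm' !=
  Pos 4: 'n' vs 'b' !=
  Pos 5: 'e' vs 'e' =
  Pos 6: 'y' vs 'r' !=
Hamming distance = 6


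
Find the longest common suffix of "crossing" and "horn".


Word 1: "crossing"
Word 2: "horn"
Comparing from end:
  Pos -1: 'g' != 'n' (stop)
LCS = "" (length 0)


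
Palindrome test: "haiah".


Word: "haiah"
Reversed: "haiah"
Forward == Backward? haiah == haiah
Palindrome = Yes


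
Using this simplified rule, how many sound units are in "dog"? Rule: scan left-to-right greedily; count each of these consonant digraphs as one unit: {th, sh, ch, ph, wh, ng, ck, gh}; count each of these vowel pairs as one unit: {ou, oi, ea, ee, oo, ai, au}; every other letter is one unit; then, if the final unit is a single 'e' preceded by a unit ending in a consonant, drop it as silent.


Word: "dog" (3 letters)
Left-to-right scan:
  (1) 'd' (letter)
  (2) 'o' (letter)
  (3) 'g' (letter)
Units from scan: 3
Sound units = 3 units


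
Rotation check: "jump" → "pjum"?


Word: "jump", Candidate: "pjum"
Method: check if candidate is substring of word+word
"jumpjump" contains "pjum"? Yes
Is rotation = Yes


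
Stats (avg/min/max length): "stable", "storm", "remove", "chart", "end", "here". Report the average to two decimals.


Lengths: "stable"=6, "storm"=5, "remove"=6, "chart"=5, "end"=3, "here"=4
Sum = 29, Count = 6
Average = 29/6 = 4.83
= avg=4.83, min=3, max=6


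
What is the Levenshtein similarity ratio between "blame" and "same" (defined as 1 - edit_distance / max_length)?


Word 1: "blame" (length 5)
Word 2: "same" (length 4)
One optimal edit sequence:
  1. delete 'b'  (+1)
  2. substitute 'l' -> 's'  (+1)
  3. keep 'a'
  4. keep 'm'
  5. keep 'e'
Edit distance = 2
Max length = max(5, 4) = 5
Similarity = 1 - 2/5
= 0.6000


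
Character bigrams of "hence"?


Word: "hence" (length 5)
Number of bigrams = 5 - 2 + 1 = 4
  Position 0: "he"
  Position 1: "en"
  Position 2: "nc"
  Position 3: "ce"
Bigrams = "he", "en", "nc", "ce"


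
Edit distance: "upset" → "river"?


Word 1: "upset" (length 5)
Word 2: "river" (length 5)
One optimal edit sequence (insert/delete/substitute each cost 1):
  1. substitute 'u' -> 'r'  (+1)
  2. substitute 'p' -> 'i'  (+1)
  3. substitute 's' -> 'v'  (+1)
  4. keep 'e'
  5. substitute 't' -> 'r'  (+1)
Total edit operations: 4
Edit distance = 4


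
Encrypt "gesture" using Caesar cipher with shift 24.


Word: "gesture"
Shift: 24
Each letter → (letter + shift) mod 26:
  'g' (6) + 24 = 4 → 'e'
  'e' (4) + 24 = 2 → 'c'
  's' (18) + 24 = 16 → 'q'
  't' (19) + 24 = 17 → 'r'
  'u' (20) + 24 = 18 → 's'
  'r' (17) + 24 = 15 → 'p'
  'e' (4) + 24 = 2 → 'c'
Result = "ecqrspc"


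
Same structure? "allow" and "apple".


Pattern of "allow": [0, 1, 1, 2, 3]
Pattern of "apple": [0, 1, 1, 2, 3]
Patterns match
Same pattern = Yes


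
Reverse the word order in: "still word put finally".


Original: "still word put finally"
Words (1..n): still | word | put | finally
Reversed (n..1): finally | put | word | still
Result = "finally put word still"


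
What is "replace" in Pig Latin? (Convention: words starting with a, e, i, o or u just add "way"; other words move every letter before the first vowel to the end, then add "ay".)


Word: "replace"
Starts with consonant(s) → move to end, add 'ay'
Consonant cluster: "r"
Pig Latin = "eplaceray"


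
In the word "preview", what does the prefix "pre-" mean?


Prefix: pre-
Example: preview = pre- + view
Meaning = before


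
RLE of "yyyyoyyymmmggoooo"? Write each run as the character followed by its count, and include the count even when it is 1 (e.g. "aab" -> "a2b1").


String: "yyyyoyyymmmggoooo"
Scanning for consecutive runs:
  'y' x 4
  'o' x 1
  'y' x 3
  'm' x 3
  'g' x 2
  'o' x 4
RLE = "y4o1y3m3g2o4"


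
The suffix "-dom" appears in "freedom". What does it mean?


Suffix: -dom
Example: freedom (free + -dom)
Meaning = state / realm


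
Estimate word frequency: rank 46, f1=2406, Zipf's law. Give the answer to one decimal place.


Zipf's law: f(r) = f(1) / r
f(1) = 2406
f(46) = 2406 / 46
= 52.3 occurrences


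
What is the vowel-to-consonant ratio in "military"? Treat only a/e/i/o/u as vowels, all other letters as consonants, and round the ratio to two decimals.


Word: "military"
Vowels (a,e,i,o,u): 3
Consonants: 5
Ratio = 3/5
= 0.60


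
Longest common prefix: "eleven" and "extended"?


Word 1: "eleven"
Word 2: "extended"
Comparing from start:
  Pos 0: 'e' == 'e'
  Pos 1: 'l' != 'x' (stop)
LCP = "e" (length 1)


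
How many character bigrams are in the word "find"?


Word: "find" (length 4)
Number of 2-grams = length - 2 + 1 = 4 - 2 + 1
= 3


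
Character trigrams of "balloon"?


Word: "balloon" (length 7)
Number of trigrams = 7 - 3 + 1 = 5
  Position 0: "bal"
  Position 1: "all"
  Position 2: "llo"
  Position 3: "loo"
  Position 4: "oon"
Trigrams = "bal", "all", "llo", "loo", "oon"


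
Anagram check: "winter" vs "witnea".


Word 1: "winter" → sorted: einrtw
Word 2: "witnea" → sorted: aeintw
Same letters? einrtw != aeintw
Anagram = No


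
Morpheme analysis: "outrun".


Word: "outrun"
Morphemes: out- / run
Each morpheme carries meaning
= 2 morphemes


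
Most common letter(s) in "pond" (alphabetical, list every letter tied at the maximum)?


Word: "pond"
Letter counts:
  'd': 1
  'n': 1
  'o': 1
  'p': 1
Maximum count = 1
Most frequent = 'd', 'n', 'o', 'p' (1 time each)


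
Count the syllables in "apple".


Word: "apple"
Syllable breakdown: ap | ple
Counting: 2 parts
= 2 syllables


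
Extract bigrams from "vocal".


Word: "vocal" (length 5)
Number of bigrams = 5 - 2 + 1 = 4
  Position 0: "vo"
  Position 1: "oc"
  Position 2: "ca"
  Position 3: "al"
Bigrams = "vo", "oc", "ca", "al"


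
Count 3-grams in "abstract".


Word: "abstract" (length 8)
Number of 3-grams = length - 3 + 1 = 8 - 3 + 1
= 6


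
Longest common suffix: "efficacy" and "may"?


Word 1: "efficacy"
Word 2: "may"
Comparing from end:
  Pos -1: 'y' == 'y'
  Pos -2: 'c' != 'a' (stop)
LCS = "y" (length 1)


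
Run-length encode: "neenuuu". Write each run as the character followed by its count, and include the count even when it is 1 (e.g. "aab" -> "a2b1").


String: "neenuuu"
Scanning for consecutive runs:
  'n' x 1
  'e' x 2
  'n' x 1
  'u' x 3
RLE = "n1e2n1u3"


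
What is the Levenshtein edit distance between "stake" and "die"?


Word 1: "stake" (length 5)
Word 2: "die" (length 3)
One optimal edit sequence (insert/delete/substitute each cost 1):
  1. delete 's'  (+1)
  2. delete 't'  (+1)
  3. substitute 'a' -> 'd'  (+1)
  4. substitute 'k' -> 'i'  (+1)
  5. keep 'e'
Total edit operations: 4
Edit distance = 4


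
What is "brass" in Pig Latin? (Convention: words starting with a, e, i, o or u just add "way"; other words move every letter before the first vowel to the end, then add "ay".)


Word: "brass"
Starts with consonant(s) → move to end, add 'ay'
Consonant cluster: "br"
Pig Latin = "assbray"


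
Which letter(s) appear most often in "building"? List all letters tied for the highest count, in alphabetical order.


Word: "building"
Letter counts:
  'b': 1
  'd': 1
  'g': 1
  'i': 2
  'l': 1
  'n': 1
  'u': 1
Maximum count = 2
Most frequent = 'i' (2 times each)
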